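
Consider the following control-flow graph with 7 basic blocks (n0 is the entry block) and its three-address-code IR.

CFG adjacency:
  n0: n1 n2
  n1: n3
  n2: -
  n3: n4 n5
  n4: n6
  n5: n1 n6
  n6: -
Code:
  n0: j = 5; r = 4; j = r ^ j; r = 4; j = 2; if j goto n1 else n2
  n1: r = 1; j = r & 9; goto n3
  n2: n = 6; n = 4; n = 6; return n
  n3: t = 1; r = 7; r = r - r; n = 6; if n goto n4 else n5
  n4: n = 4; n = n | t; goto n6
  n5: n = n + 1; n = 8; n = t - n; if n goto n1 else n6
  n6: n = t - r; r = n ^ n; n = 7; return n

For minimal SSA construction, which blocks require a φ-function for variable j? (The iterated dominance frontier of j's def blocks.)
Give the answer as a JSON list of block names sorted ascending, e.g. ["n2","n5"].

Answer: ["n1"]

Working:
idom tree: n1←n0 n2←n0 n3←n1 n4←n3 n5←n3 n6←n3
Join-block Dom:
  n1: preds {n0,n5}: {n0} ∩ {n0,n1,n3,n5} = {n0}; idom=n0
  n6: preds {n4,n5}: {n0,n1,n3,n4} ∩ {n0,n1,n3,n5} = {n0,n1,n3}; idom=n3

DF derivation:
  join n1 pred n0: · stop@n0
  join n1 pred n5: n5→n3→n1 stop@n0
  join n6 pred n4: n4 stop@n3
  join n6 pred n5: n5 stop@n3
  n0 → ∅
  n1 → {n1}
  n2 → ∅
  n3 → {n1}
  n4 → {n6}
  n5 → {n1,n6}
  n6 → ∅

φ for j: defs {n0,n1}
  DF⁺ = {n1}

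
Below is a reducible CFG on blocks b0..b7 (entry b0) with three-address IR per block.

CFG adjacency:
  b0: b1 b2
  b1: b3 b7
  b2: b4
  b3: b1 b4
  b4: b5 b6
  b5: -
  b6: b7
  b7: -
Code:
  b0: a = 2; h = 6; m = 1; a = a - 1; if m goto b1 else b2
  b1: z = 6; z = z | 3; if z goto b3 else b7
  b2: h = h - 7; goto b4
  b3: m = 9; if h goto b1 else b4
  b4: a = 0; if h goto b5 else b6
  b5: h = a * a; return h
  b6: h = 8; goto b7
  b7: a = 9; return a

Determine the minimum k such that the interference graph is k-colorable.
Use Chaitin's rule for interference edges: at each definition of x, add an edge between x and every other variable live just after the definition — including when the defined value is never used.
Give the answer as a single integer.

def/use:
  b0: {a,h,m} / ∅
  b1: {z} / ∅
  b2: {h} / {h}
  b3: {m} / {h}
  b4: {a} / {h}
  b5: {h} / {a}
  b6: {h} / ∅
  b7: {a} / ∅

Live sets:
  b0: in=∅ out={h}
  b1: in={h} out={h}
  b2: in={h} out={h}
  b3: in={h} out={h}
  b4: in={h} out={a}
  b5: in={a} out=∅
  b6: in=∅ out=∅
  b7: in=∅ out=∅

Interference:
  a — {h,m}
  h — {a,m,z}
  m — {a,h}
  z — {h}

Chromatic number:
  {a,h,m} pairwise interfere (3-clique) ⇒ χ ≥ 3
  3-colouring: r0={h}  r1={a,z}  r2={m}
  χ = 3

Answer: 3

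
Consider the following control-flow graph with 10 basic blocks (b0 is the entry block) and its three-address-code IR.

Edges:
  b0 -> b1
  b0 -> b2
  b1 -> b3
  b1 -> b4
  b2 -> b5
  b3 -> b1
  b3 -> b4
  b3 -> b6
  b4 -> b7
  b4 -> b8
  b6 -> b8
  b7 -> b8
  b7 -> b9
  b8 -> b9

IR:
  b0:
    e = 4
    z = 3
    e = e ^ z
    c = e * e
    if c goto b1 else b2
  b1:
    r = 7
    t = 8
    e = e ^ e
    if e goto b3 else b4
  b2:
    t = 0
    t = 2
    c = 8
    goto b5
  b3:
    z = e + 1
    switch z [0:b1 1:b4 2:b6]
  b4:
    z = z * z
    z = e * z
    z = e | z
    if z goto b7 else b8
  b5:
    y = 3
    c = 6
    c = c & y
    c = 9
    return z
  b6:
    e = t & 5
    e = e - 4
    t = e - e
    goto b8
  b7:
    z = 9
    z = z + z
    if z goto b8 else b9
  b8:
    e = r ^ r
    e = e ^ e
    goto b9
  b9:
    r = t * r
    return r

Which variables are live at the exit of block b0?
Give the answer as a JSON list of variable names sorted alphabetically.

Block summaries:
  b0: def={c,e,z} ue=∅
  b1: def={e,r,t} ue={e}
  b2: def={c,t} ue=∅
  b3: def={z} ue={e}
  b4: def={z} ue={e,z}
  b5: def={c,y} ue={z}
  b6: def={e,t} ue={t}
  b7: def={z} ue=∅
  b8: def={e} ue={r}
  b9: def={r} ue={r,t}

Liveness:
  live b0: ∅→{e,z}
  live b1: {e,z}→{e,r,t,z}
  live b2: {z}→{z}
  live b3: {e,r,t}→{e,r,t,z}
  live b4: {e,r,t,z}→{r,t}
  live b5: {z}→∅
  live b6: {r,t}→{r,t}
  live b7: {r,t}→{r,t}
  live b8: {r,t}→{r,t}
  live b9: {r,t}→∅

live-out(b0) = ["e", "z"]

Answer: ["e", "z"]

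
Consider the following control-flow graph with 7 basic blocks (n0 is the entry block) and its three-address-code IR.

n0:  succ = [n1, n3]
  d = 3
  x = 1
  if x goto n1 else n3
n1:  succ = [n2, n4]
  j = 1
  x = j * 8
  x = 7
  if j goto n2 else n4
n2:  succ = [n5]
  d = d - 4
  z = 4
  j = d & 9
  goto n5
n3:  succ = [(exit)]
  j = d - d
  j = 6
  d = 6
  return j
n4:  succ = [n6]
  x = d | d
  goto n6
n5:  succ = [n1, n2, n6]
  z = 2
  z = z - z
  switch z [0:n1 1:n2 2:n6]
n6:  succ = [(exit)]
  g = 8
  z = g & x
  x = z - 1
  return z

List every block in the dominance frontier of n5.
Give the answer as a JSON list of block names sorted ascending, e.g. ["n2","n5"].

idom tree: n1←n0 n2←n1 n3←n0 n4←n1 n5←n2 n6←n1
Dom at joins:
  n1: preds {n0,n5}: {n0} ∩ {n0,n1,n2,n5} = {n0}; idom=n0
  n2: preds {n1,n5}: {n0,n1} ∩ {n0,n1,n2,n5} = {n0,n1}; idom=n1
  n6: preds {n4,n5}: {n0,n1,n4} ∩ {n0,n1,n2,n5} = {n0,n1}; idom=n1

Frontier:
  join n1 pred n0: · stop@n0
  join n1 pred n5: n5→n2→n1 stop@n0
  join n2 pred n1: · stop@n1
  join n2 pred n5: n5→n2 stop@n1
  join n6 pred n4: n4 stop@n1
  join n6 pred n5: n5→n2 stop@n1
  DF(n0)=∅
  DF(n1)={n1}
  DF(n2)={n1,n2,n6}
  DF(n3)=∅
  DF(n4)={n6}
  DF(n5)={n1,n2,n6}
  DF(n6)=∅

DF(n5) = ["n1", "n2", "n6"]

Answer: ["n1", "n2", "n6"]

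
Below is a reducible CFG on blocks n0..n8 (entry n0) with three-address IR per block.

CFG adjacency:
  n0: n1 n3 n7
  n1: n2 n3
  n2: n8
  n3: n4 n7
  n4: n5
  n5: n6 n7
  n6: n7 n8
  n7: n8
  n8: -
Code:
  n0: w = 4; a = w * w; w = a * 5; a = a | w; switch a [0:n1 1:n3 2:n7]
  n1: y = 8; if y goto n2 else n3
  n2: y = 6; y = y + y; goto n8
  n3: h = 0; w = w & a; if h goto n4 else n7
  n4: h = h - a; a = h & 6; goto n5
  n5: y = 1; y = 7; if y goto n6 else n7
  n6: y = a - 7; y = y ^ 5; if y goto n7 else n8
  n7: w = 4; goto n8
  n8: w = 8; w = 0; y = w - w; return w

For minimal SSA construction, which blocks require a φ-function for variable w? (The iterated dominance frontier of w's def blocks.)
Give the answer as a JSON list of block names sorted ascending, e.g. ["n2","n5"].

idom tree: n1←n0 n2←n1 n3←n0 n4←n3 n5←n4 n6←n5 n7←n0 n8←n0
Dom∩ at merges:
  n3: preds {n0,n1}: {n0} ∩ {n0,n1} = {n0}; idom=n0
  n7: preds {n0,n3,n5,n6}: {n0} ∩ {n0,n3} ∩ {n0,n3,n4,n5} ∩ {n0,n3,n4,n5,n6} = {n0}; idom=n0
  n8: preds {n2,n6,n7}: {n0,n1,n2} ∩ {n0,n3,n4,n5,n6} ∩ {n0,n7} = {n0}; idom=n0

DF walk-up:
  n3←n0: walk · to n0
  n3←n1: walk n1 to n0
  n7←n0: walk · to n0
  n7←n3: walk n3 to n0
  n7←n5: walk n5→n4→n3 to n0
  n7←n6: walk n6→n5→n4→n3 to n0
  n8←n2: walk n2→n1 to n0
  n8←n6: walk n6→n5→n4→n3 to n0
  n8←n7: walk n7 to n0
  n0 → ∅
  n1 → {n3,n8}
  n2 → {n8}
  n3 → {n7,n8}
  n4 → {n7,n8}
  n5 → {n7,n8}
  n6 → {n7,n8}
  n7 → {n8}
  n8 → ∅

φ for w: defs {n0,n3,n7,n8}
  DF⁺ = {n7,n8}

Answer: ["n7", "n8"]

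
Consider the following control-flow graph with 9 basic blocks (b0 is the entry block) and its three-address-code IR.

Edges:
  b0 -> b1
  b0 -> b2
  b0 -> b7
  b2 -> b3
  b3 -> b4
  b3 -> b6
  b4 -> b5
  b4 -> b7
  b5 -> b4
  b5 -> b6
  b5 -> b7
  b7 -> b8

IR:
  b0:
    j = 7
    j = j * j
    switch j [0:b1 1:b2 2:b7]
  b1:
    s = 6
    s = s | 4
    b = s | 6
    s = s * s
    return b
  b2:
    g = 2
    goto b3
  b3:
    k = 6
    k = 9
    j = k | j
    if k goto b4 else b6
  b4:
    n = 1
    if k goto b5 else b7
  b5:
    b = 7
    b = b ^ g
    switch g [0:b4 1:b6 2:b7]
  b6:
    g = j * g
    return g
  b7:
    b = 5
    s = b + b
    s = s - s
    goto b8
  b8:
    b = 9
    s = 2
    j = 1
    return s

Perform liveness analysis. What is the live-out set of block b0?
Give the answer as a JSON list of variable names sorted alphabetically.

Answer: ["j"]

Analysis:
def/use:
  b0: def={j} ue=∅
  b1: def={b,s} ue=∅
  b2: def={g} ue=∅
  b3: def={j,k} ue={j}
  b4: def={n} ue={k}
  b5: def={b} ue={g}
  b6: def={g} ue={g,j}
  b7: def={b,s} ue=∅
  b8: def={b,j,s} ue=∅

Liveness:
  b0: in=∅ out={j}
  b1: in=∅ out=∅
  b2: in={j} out={g,j}
  b3: in={g,j} out={g,j,k}
  b4: in={g,j,k} out={g,j,k}
  b5: in={g,j,k} out={g,j,k}
  b6: in={g,j} out=∅
  b7: in=∅ out=∅
  b8: in=∅ out=∅

live-out(b0) = ["j"]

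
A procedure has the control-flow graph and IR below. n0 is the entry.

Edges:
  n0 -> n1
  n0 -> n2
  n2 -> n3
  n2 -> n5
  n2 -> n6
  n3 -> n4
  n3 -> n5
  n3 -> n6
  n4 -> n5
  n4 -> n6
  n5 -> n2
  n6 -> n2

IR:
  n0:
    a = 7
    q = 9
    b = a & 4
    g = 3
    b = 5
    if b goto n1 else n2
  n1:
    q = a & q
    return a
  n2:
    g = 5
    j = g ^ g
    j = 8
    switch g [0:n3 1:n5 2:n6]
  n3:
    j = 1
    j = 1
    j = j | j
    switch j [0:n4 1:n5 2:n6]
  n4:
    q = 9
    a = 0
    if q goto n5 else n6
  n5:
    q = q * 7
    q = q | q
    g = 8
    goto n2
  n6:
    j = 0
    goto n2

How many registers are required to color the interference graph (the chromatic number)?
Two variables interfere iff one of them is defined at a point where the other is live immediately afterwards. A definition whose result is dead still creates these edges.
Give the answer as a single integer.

Answer: 3

Working:
Per-block:
  n0: def={a,b,g,q} ue=∅
  n1: def={q} ue={a,q}
  n2: def={g,j} ue=∅
  n3: def={j} ue=∅
  n4: def={a,q} ue=∅
  n5: def={g,q} ue={q}
  n6: def={j} ue=∅

Liveness:
  n0 li=∅ lo={a,q}
  n1 li={a,q} lo=∅
  n2 li={q} lo={q}
  n3 li={q} lo={q}
  n4 li=∅ lo={q}
  n5 li={q} lo={q}
  n6 li={q} lo={q}

Interference:
  a — {b,g,q}
  b — {a,q}
  g — {a,j,q}
  j — {g,q}
  q — {a,b,g,j}

Registers:
  lower bound: {a,b,q} mutually conflict ⇒ χ ≥ 3
  3-colouring: r0={q}  r1={a,j}  r2={b,g}
  χ = 3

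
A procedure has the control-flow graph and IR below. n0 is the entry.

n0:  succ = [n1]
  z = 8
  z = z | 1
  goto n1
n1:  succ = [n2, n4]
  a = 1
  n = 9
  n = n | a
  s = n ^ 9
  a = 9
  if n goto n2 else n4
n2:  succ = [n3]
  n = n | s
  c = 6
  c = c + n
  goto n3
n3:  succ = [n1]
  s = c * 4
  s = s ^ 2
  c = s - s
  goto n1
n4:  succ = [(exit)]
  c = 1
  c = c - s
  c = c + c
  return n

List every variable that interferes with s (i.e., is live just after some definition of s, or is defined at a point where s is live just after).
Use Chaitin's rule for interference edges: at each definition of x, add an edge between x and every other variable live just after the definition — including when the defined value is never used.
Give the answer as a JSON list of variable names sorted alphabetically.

Block summaries:
  n0: def={z} ue=∅
  n1: def={a,n,s} ue=∅
  n2: def={c,n} ue={n,s}
  n3: def={c,s} ue={c}
  n4: def={c} ue={n,s}

Live sets:
  n0: in=∅ out=∅
  n1: in=∅ out={n,s}
  n2: in={n,s} out={c}
  n3: in={c} out=∅
  n4: in={n,s} out=∅

Interfere edges:
  a↔{n,s}
  c↔{n,s}
  n↔{a,c,s}
  s↔{a,c,n}
  z↔∅

N(s) = ["a", "c", "n"]

Answer: ["a", "c", "n"]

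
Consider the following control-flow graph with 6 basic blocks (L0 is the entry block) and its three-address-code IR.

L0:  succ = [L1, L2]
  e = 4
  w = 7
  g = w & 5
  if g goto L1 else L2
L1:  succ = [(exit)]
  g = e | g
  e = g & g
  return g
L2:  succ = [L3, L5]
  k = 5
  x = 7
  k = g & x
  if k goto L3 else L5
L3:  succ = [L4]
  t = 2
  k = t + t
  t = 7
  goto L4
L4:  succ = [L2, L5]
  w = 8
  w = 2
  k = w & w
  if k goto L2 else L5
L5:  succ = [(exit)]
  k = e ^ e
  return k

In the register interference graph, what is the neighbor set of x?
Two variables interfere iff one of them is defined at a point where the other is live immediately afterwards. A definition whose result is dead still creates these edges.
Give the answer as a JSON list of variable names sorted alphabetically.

Answer: ["e", "g"]

Derivation:
def/use:
  L0: {e,g,w} / ∅
  L1: {e,g} / {e,g}
  L2: {k,x} / {g}
  L3: {k,t} / ∅
  L4: {k,w} / ∅
  L5: {k} / {e}

Live sets:
  L0 li=∅ lo={e,g}
  L1 li={e,g} lo=∅
  L2 li={e,g} lo={e,g}
  L3 li={e,g} lo={e,g}
  L4 li={e,g} lo={e,g}
  L5 li={e} lo=∅

Conflict graph:
  e: {g,k,t,w,x}
  g: {e,k,t,w,x}
  k: {e,g}
  t: {e,g}
  w: {e,g}
  x: {e,g}

N(x) = ["e", "g"]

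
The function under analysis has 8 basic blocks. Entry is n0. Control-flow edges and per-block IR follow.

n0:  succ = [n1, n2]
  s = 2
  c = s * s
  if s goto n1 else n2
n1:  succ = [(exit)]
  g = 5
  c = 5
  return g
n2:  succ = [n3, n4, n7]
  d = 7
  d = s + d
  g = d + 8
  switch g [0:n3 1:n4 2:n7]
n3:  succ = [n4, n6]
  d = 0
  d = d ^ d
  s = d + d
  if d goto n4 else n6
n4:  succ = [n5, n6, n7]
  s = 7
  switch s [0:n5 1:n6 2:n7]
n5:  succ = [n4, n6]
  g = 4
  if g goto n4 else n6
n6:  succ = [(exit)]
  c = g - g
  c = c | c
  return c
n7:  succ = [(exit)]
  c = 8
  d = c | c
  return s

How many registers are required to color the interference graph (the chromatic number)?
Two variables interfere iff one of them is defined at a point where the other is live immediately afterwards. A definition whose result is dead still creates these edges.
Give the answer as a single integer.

def/use:
  n0 def {c,s} use ∅
  n1 def {c,g} use ∅
  n2 def {d,g} use {s}
  n3 def {d,s} use ∅
  n4 def {s} use ∅
  n5 def {g} use ∅
  n6 def {c} use {g}
  n7 def {c,d} use {s}

Live sets:
  live n0: ∅→{s}
  live n1: ∅→∅
  live n2: {s}→{g,s}
  live n3: {g}→{g}
  live n4: {g}→{g,s}
  live n5: ∅→{g}
  live n6: {g}→∅
  live n7: {s}→∅

Interfere edges:
  c↔{g,s}
  d↔{g,s}
  g↔{c,d,s}
  s↔{c,d,g}

Colouring:
  lower bound: {c,g,s} mutually conflict ⇒ χ ≥ 3
  3-colouring: R0={g}  R1={s}  R2={c,d}
  χ = 3

Answer: 3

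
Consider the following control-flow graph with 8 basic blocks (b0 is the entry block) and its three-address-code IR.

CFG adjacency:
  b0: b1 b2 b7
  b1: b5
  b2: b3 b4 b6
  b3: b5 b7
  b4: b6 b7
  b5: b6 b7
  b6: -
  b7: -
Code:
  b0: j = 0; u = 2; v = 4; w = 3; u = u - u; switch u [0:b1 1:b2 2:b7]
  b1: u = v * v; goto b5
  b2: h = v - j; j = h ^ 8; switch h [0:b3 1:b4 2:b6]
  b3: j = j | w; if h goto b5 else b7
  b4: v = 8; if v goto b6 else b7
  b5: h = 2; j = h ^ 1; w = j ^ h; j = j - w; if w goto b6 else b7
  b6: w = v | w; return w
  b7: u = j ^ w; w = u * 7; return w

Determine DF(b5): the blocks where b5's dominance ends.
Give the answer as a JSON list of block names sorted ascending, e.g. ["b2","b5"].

Answer: ["b6", "b7"]

Working:
idom tree: b1←b0 b2←b0 b3←b2 b4←b2 b5←b0 b6←b0 b7←b0
Dom at joins:
  b5: preds {b1,b3}: {b0,b1} ∩ {b0,b2,b3} = {b0}; idom=b0
  b6: preds {b2,b4,b5}: {b0,b2} ∩ {b0,b2,b4} ∩ {b0,b5} = {b0}; idom=b0
  b7: preds {b0,b3,b4,b5}: {b0} ∩ {b0,b2,b3} ∩ {b0,b2,b4} ∩ {b0,b5} = {b0}; idom=b0

Frontier:
  b5←b1: walk b1 to b0
  b5←b3: walk b3→b2 to b0
  b6←b2: walk b2 to b0
  b6←b4: walk b4→b2 to b0
  b6←b5: walk b5 to b0
  b7←b0: walk · to b0
  b7←b3: walk b3→b2 to b0
  b7←b4: walk b4→b2 to b0
  b7←b5: walk b5 to b0
  b0 → ∅
  b1 → {b5}
  b2 → {b5,b6,b7}
  b3 → {b5,b7}
  b4 → {b6,b7}
  b5 → {b6,b7}
  b6 → ∅
  b7 → ∅

DF(b5) = ["b6", "b7"]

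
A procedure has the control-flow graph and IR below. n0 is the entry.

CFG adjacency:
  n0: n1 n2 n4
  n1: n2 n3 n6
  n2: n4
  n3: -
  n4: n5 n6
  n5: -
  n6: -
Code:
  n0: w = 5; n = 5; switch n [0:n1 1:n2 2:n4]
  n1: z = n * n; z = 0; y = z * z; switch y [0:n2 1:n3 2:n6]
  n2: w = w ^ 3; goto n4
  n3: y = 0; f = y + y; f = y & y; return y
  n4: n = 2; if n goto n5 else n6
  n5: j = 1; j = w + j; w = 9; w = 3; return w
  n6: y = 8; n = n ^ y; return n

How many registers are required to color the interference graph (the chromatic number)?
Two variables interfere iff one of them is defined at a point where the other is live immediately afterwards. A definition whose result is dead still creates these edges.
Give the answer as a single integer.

Answer: 3

Derivation:
def/use:
  n0 def {n,w} use ∅
  n1 def {y,z} use {n}
  n2 def {w} use {w}
  n3 def {f,y} use ∅
  n4 def {n} use ∅
  n5 def {j,w} use {w}
  n6 def {n,y} use {n}

Liveness:
  live n0: ∅→{n,w}
  live n1: {n,w}→{n,w}
  live n2: {w}→{w}
  live n3: ∅→∅
  live n4: {w}→{n,w}
  live n5: {w}→∅
  live n6: {n}→∅

Interfere edges:
  f↔{y}
  j↔{w}
  n↔{w,y,z}
  w↔{j,n,y,z}
  y↔{f,n,w}
  z↔{n,w}

Colouring:
  lower bound: {n,w,y} mutually conflict ⇒ χ ≥ 3
  3-colouring: c0={f,w}  c1={j,n}  c2={y,z}
  χ = 3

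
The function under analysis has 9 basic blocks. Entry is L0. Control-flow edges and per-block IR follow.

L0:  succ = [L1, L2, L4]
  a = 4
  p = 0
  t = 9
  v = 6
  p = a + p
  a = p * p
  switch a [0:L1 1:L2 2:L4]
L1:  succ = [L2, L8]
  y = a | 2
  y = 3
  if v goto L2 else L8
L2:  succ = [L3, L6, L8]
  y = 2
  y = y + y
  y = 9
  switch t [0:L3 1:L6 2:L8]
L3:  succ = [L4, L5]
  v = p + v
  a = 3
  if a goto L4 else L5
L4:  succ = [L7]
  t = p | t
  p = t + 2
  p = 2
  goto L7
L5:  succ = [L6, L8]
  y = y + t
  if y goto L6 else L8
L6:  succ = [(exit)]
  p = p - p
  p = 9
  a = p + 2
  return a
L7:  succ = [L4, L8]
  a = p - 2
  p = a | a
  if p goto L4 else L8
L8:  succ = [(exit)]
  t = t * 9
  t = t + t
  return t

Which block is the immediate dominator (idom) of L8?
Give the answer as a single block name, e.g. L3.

idom tree: L1←L0 L2←L0 L3←L2 L4←L0 L5←L3 L6←L2 L7←L4 L8←L0
Dom at joins:
  L2: preds {L0,L1}: {L0} ∩ {L0,L1} = {L0}; idom=L0
  L4: preds {L0,L3,L7}: {L0} ∩ {L0,L2,L3} ∩ {L0,L4,L7} = {L0}; idom=L0
  L6: preds {L2,L5}: {L0,L2} ∩ {L0,L2,L3,L5} = {L0,L2}; idom=L2
  L8: preds {L1,L2,L5,L7}: {L0,L1} ∩ {L0,L2} ∩ {L0,L2,L3,L5} ∩ {L0,L4,L7} = {L0}; idom=L0

idom(L8) = L0

Answer: L0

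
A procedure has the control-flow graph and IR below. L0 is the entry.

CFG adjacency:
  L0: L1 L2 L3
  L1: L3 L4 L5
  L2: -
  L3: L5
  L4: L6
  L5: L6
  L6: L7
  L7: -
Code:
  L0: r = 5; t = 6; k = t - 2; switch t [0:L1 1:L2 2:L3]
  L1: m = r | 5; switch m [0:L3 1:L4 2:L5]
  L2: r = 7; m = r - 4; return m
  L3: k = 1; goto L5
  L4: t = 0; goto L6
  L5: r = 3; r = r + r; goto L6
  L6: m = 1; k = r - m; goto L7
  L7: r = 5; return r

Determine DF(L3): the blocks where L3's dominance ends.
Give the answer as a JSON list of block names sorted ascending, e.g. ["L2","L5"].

Answer: ["L5"]

Derivation:
idom tree: L1←L0 L2←L0 L3←L0 L4←L1 L5←L0 L6←L0 L7←L6
Dom at joins:
  L3: preds {L0,L1}: {L0} ∩ {L0,L1} = {L0}; idom=L0
  L5: preds {L1,L3}: {L0,L1} ∩ {L0,L3} = {L0}; idom=L0
  L6: preds {L4,L5}: {L0,L1,L4} ∩ {L0,L5} = {L0}; idom=L0

DF walk-up:
  L3←L0: walk · to L0
  L3←L1: walk L1 to L0
  L5←L1: walk L1 to L0
  L5←L3: walk L3 to L0
  L6←L4: walk L4→L1 to L0
  L6←L5: walk L5 to L0
  DF(L0)=∅
  DF(L1)={L3,L5,L6}
  DF(L2)=∅
  DF(L3)={L5}
  DF(L4)={L6}
  DF(L5)={L6}
  DF(L6)=∅
  DF(L7)=∅

DF(L3) = ["L5"]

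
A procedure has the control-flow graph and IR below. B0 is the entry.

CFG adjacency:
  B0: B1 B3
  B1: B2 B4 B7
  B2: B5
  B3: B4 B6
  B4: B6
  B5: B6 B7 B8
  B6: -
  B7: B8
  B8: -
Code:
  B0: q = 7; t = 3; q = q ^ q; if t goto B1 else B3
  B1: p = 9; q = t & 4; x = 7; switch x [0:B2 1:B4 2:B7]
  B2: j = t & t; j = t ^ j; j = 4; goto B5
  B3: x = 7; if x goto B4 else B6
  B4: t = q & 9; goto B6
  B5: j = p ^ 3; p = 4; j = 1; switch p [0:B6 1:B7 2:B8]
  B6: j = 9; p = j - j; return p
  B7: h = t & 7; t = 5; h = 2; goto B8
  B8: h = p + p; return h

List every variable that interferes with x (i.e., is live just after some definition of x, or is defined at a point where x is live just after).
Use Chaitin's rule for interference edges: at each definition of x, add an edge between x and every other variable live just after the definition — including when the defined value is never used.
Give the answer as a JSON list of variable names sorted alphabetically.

Block summaries:
  B0: def={q,t} ue=∅
  B1: def={p,q,x} ue={t}
  B2: def={j} ue={t}
  B3: def={x} ue=∅
  B4: def={t} ue={q}
  B5: def={j,p} ue={p}
  B6: def={j,p} ue=∅
  B7: def={h,t} ue={t}
  B8: def={h} ue={p}

Liveness:
  live B0: ∅→{q,t}
  live B1: {t}→{p,q,t}
  live B2: {p,t}→{p,t}
  live B3: {q}→{q}
  live B4: {q}→∅
  live B5: {p,t}→{p,t}
  live B6: ∅→∅
  live B7: {p,t}→{p}
  live B8: {p}→∅

Interfere edges:
  h↔{p}
  j↔{p,t}
  p↔{h,j,q,t,x}
  q↔{p,t,x}
  t↔{j,p,q,x}
  x↔{p,q,t}

N(x) = ["p", "q", "t"]

Answer: ["p", "q", "t"]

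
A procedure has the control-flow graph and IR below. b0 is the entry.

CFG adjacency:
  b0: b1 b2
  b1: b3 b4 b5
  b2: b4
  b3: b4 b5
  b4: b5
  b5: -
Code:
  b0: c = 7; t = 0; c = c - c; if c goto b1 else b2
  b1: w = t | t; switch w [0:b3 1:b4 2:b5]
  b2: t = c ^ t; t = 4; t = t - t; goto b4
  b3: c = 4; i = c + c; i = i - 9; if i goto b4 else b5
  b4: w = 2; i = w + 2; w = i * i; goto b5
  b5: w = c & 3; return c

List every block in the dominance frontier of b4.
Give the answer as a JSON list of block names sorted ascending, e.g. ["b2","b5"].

idom tree: b1←b0 b2←b0 b3←b1 b4←b0 b5←b0
Dom∩ at merges:
  b4: preds {b1,b2,b3}: {b0,b1} ∩ {b0,b2} ∩ {b0,b1,b3} = {b0}; idom=b0
  b5: preds {b1,b3,b4}: {b0,b1} ∩ {b0,b1,b3} ∩ {b0,b4} = {b0}; idom=b0

Frontier:
  join b4 pred b1: b1 stop@b0
  join b4 pred b2: b2 stop@b0
  join b4 pred b3: b3→b1 stop@b0
  join b5 pred b1: b1 stop@b0
  join b5 pred b3: b3→b1 stop@b0
  join b5 pred b4: b4 stop@b0
  b0: DF=∅
  b1: DF={b4,b5}
  b2: DF={b4}
  b3: DF={b4,b5}
  b4: DF={b5}
  b5: DF=∅

DF(b4) = ["b5"]

Answer: ["b5"]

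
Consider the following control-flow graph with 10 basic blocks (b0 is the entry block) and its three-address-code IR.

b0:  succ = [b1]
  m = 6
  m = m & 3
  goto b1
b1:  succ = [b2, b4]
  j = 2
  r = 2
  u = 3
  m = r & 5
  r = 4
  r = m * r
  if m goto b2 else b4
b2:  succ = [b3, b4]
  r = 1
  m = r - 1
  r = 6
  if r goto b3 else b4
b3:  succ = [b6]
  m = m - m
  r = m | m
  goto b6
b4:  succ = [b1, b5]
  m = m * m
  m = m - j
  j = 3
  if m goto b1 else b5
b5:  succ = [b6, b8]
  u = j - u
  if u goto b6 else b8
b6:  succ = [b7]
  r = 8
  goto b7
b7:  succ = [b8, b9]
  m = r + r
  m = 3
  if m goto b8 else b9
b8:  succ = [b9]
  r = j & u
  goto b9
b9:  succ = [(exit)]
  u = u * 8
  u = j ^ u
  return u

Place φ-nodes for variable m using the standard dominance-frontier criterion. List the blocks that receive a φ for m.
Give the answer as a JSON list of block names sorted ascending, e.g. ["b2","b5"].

idom tree: b1←b0 b2←b1 b3←b2 b4←b1 b5←b4 b6←b1 b7←b6 b8←b1 b9←b1
Join-block Dom:
  b1: preds {b0,b4}: {b0} ∩ {b0,b1,b4} = {b0}; idom=b0
  b4: preds {b1,b2}: {b0,b1} ∩ {b0,b1,b2} = {b0,b1}; idom=b1
  b6: preds {b3,b5}: {b0,b1,b2,b3} ∩ {b0,b1,b4,b5} = {b0,b1}; idom=b1
  b8: preds {b5,b7}: {b0,b1,b4,b5} ∩ {b0,b1,b6,b7} = {b0,b1}; idom=b1
  b9: preds {b7,b8}: {b0,b1,b6,b7} ∩ {b0,b1,b8} = {b0,b1}; idom=b1

Frontier:
  b1←b0: walk · to b0
  b1←b4: walk b4→b1 to b0
  b4←b1: walk · to b1
  b4←b2: walk b2 to b1
  b6←b3: walk b3→b2 to b1
  b6←b5: walk b5→b4 to b1
  b8←b5: walk b5→b4 to b1
  b8←b7: walk b7→b6 to b1
  b9←b7: walk b7→b6 to b1
  b9←b8: walk b8 to b1
  b0 → ∅
  b1 → {b1}
  b2 → {b4,b6}
  b3 → {b6}
  b4 → {b1,b6,b8}
  b5 → {b6,b8}
  b6 → {b8,b9}
  b7 → {b8,b9}
  b8 → {b9}
  b9 → ∅

φ for m: defs {b0,b1,b2,b3,b4,b7}
  DF⁺ = {b1,b4,b6,b8,b9}

Answer: ["b1", "b4", "b6", "b8", "b9"]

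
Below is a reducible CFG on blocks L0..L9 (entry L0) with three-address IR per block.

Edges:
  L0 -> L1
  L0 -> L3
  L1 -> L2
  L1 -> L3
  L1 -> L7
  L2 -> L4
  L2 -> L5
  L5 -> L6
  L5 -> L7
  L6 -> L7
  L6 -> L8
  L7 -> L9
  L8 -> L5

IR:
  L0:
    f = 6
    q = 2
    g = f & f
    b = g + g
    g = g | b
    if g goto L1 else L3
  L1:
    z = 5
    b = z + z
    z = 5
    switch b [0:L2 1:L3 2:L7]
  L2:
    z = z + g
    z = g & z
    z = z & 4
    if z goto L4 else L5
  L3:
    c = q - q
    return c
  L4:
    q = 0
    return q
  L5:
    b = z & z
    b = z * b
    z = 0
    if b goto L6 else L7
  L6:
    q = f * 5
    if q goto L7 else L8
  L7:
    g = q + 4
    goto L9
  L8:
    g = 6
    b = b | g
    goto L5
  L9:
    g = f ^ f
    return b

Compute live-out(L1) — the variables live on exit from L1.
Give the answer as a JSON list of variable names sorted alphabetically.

Per-block:
  L0: def={b,f,g,q} ue=∅
  L1: def={b,z} ue=∅
  L2: def={z} ue={g,z}
  L3: def={c} ue={q}
  L4: def={q} ue=∅
  L5: def={b,z} ue={z}
  L6: def={q} ue={f}
  L7: def={g} ue={q}
  L8: def={b,g} ue={b}
  L9: def={g} ue={b,f}

Liveness:
  L0: in=∅ out={f,g,q}
  L1: in={f,g,q} out={b,f,g,q,z}
  L2: in={f,g,q,z} out={f,q,z}
  L3: in={q} out=∅
  L4: in=∅ out=∅
  L5: in={f,q,z} out={b,f,q,z}
  L6: in={b,f,z} out={b,f,q,z}
  L7: in={b,f,q} out={b,f}
  L8: in={b,f,q,z} out={f,q,z}
  L9: in={b,f} out=∅

live-out(L1) = ["b", "f", "g", "q", "z"]

Answer: ["b", "f", "g", "q", "z"]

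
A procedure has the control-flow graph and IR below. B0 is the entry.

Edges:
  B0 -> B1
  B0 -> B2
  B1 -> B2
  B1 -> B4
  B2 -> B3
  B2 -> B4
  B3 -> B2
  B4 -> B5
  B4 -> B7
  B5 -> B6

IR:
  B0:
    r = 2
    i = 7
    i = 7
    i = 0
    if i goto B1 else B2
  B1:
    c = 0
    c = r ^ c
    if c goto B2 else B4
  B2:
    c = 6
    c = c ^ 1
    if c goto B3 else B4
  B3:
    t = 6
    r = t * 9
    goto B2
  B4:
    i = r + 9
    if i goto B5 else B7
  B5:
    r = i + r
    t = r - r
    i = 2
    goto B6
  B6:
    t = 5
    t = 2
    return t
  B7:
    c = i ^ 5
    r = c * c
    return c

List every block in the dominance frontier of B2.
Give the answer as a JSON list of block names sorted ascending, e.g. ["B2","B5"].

Answer: ["B2", "B4"]

Derivation:
idom tree: B1←B0 B2←B0 B3←B2 B4←B0 B5←B4 B6←B5 B7←B4
Dom at joins:
  B2: preds {B0,B1,B3}: {B0} ∩ {B0,B1} ∩ {B0,B2,B3} = {B0}; idom=B0
  B4: preds {B1,B2}: {B0,B1} ∩ {B0,B2} = {B0}; idom=B0

Frontier:
  B2←B0: walk · to B0
  B2←B1: walk B1 to B0
  B2←B3: walk B3→B2 to B0
  B4←B1: walk B1 to B0
  B4←B2: walk B2 to B0
  B0: DF=∅
  B1: DF={B2,B4}
  B2: DF={B2,B4}
  B3: DF={B2}
  B4: DF=∅
  B5: DF=∅
  B6: DF=∅
  B7: DF=∅

DF(B2) = ["B2", "B4"]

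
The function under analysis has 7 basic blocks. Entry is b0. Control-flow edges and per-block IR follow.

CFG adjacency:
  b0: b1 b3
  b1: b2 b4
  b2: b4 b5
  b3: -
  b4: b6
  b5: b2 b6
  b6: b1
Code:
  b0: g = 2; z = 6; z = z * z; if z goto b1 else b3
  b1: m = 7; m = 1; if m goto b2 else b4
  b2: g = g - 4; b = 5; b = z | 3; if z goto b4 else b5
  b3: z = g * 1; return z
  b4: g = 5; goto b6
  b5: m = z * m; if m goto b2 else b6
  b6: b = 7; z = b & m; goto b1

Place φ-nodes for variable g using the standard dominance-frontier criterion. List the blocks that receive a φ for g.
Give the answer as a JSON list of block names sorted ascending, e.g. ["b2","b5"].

idom tree: b1←b0 b2←b1 b3←b0 b4←b1 b5←b2 b6←b1
Join-block Dom:
  b1: preds {b0,b6}: {b0} ∩ {b0,b1,b6} = {b0}; idom=b0
  b2: preds {b1,b5}: {b0,b1} ∩ {b0,b1,b2,b5} = {b0,b1}; idom=b1
  b4: preds {b1,b2}: {b0,b1} ∩ {b0,b1,b2} = {b0,b1}; idom=b1
  b6: preds {b4,b5}: {b0,b1,b4} ∩ {b0,b1,b2,b5} = {b0,b1}; idom=b1

DF derivation:
  b1←b0: walk · to b0
  b1←b6: walk b6→b1 to b0
  b2←b1: walk · to b1
  b2←b5: walk b5→b2 to b1
  b4←b1: walk · to b1
  b4←b2: walk b2 to b1
  b6←b4: walk b4 to b1
  b6←b5: walk b5→b2 to b1
  b0 → ∅
  b1 → {b1}
  b2 → {b2,b4,b6}
  b3 → ∅
  b4 → {b6}
  b5 → {b2,b6}
  b6 → {b1}

φ for g: defs {b0,b2,b4}
  DF⁺ = {b1,b2,b4,b6}

Answer: ["b1", "b2", "b4", "b6"]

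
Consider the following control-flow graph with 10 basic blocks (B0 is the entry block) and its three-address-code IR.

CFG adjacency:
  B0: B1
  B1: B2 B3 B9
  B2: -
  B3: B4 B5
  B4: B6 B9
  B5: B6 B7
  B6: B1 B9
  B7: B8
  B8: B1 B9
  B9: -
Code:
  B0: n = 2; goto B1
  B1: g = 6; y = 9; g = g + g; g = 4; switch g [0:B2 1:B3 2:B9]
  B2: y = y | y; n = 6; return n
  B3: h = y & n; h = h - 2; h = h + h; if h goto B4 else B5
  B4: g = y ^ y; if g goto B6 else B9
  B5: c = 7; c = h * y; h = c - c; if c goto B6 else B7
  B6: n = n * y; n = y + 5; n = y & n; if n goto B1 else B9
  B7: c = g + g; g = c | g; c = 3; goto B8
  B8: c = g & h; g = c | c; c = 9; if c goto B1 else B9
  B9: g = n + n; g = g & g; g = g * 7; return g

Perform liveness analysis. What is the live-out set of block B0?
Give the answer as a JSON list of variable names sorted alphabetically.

def/use:
  B0 def {n} use ∅
  B1 def {g,y} use ∅
  B2 def {n,y} use {y}
  B3 def {h} use {n,y}
  B4 def {g} use {y}
  B5 def {c,h} use {h,y}
  B6 def {n} use {n,y}
  B7 def {c,g} use {g}
  B8 def {c,g} use {g,h}
  B9 def {g} use {n}

Liveness:
  B0: in=∅ out={n}
  B1: in={n} out={g,n,y}
  B2: in={y} out=∅
  B3: in={g,n,y} out={g,h,n,y}
  B4: in={n,y} out={n,y}
  B5: in={g,h,n,y} out={g,h,n,y}
  B6: in={n,y} out={n}
  B7: in={g,h,n} out={g,h,n}
  B8: in={g,h,n} out={n}
  B9: in={n} out=∅

live-out(B0) = ["n"]

Answer: ["n"]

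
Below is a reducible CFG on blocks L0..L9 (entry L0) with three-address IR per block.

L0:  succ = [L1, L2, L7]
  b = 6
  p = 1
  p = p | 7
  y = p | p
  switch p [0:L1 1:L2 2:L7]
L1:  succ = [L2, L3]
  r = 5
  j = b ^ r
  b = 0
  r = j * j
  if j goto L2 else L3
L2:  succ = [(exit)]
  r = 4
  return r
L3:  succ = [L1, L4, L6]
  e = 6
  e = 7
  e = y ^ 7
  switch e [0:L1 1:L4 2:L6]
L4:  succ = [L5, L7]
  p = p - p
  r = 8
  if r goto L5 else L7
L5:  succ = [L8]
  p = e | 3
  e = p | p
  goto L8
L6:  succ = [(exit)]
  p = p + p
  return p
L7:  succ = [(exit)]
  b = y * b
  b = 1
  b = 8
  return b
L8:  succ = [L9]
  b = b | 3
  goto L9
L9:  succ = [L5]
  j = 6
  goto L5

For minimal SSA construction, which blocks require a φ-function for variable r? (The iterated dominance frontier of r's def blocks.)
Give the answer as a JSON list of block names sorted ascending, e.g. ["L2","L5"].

Answer: ["L1", "L2", "L7"]

Working:
idom tree: L1←L0 L2←L0 L3←L1 L4←L3 L5←L4 L6←L3 L7←L0 L8←L5 L9←L8
Dom∩ at merges:
  L1: preds {L0,L3}: {L0} ∩ {L0,L1,L3} = {L0}; idom=L0
  L2: preds {L0,L1}: {L0} ∩ {L0,L1} = {L0}; idom=L0
  L5: preds {L4,L9}: {L0,L1,L3,L4} ∩ {L0,L1,L3,L4,L5,L8,L9} = {L0,L1,L3,L4}; idom=L4
  L7: preds {L0,L4}: {L0} ∩ {L0,L1,L3,L4} = {L0}; idom=L0

DF derivation:
  L1←L0: walk · to L0
  L1←L3: walk L3→L1 to L0
  L2←L0: walk · to L0
  L2←L1: walk L1 to L0
  L5←L4: walk · to L4
  L5←L9: walk L9→L8→L5 to L4
  L7←L0: walk · to L0
  L7←L4: walk L4→L3→L1 to L0
  L0 → ∅
  L1 → {L1,L2,L7}
  L2 → ∅
  L3 → {L1,L7}
  L4 → {L7}
  L5 → {L5}
  L6 → ∅
  L7 → ∅
  L8 → {L5}
  L9 → {L5}

φ for r: defs {L1,L2,L4}
  DF⁺ = {L1,L2,L7}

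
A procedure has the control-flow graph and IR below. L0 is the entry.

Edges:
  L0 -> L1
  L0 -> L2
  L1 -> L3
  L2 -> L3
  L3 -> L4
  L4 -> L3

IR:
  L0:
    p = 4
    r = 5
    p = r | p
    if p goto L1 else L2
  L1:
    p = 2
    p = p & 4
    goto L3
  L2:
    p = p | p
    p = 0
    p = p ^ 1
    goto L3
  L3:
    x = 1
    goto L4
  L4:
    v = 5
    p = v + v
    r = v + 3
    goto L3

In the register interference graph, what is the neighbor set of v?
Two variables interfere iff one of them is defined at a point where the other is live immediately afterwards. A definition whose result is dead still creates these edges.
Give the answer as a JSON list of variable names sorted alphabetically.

Block summaries:
  L0: {p,r} / ∅
  L1: {p} / ∅
  L2: {p} / {p}
  L3: {x} / ∅
  L4: {p,r,v} / ∅

Backward fixpoint:
  live L0: ∅→{p}
  live L1: ∅→∅
  live L2: {p}→∅
  live L3: ∅→∅
  live L4: ∅→∅

Interference:
  p: {r,v}
  r: {p}
  v: {p}
  x: ∅

N(v) = ["p"]

Answer: ["p"]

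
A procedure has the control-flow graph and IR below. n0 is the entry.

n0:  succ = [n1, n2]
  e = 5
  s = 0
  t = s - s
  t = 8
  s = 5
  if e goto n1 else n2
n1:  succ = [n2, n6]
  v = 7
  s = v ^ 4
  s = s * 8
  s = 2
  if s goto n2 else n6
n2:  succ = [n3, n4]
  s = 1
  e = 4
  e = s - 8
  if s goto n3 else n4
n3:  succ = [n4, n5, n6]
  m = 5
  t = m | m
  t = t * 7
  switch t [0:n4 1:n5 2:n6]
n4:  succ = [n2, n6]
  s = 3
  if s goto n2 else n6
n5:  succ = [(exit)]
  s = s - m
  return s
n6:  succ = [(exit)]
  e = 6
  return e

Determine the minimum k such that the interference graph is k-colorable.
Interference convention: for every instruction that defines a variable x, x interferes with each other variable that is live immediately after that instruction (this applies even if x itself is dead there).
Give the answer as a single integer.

Answer: 3

Analysis:
Per-block:
  n0: def={e,s,t} ue=∅
  n1: def={s,v} ue=∅
  n2: def={e,s} ue=∅
  n3: def={m,t} ue=∅
  n4: def={s} ue=∅
  n5: def={s} ue={m,s}
  n6: def={e} ue=∅

Backward fixpoint:
  n0: in=∅ out=∅
  n1: in=∅ out=∅
  n2: in=∅ out={s}
  n3: in={s} out={m,s}
  n4: in=∅ out=∅
  n5: in={m,s} out=∅
  n6: in=∅ out=∅

Interfere edges:
  e: {s,t}
  m: {s,t}
  s: {e,m,t}
  t: {e,m,s}
  v: ∅

Colouring:
  lower bound: {e,s,t} mutually conflict ⇒ χ ≥ 3
  assign e→c2 m→c2 s→c0 t→c1 v→c0 — no edge inside a register ⇒ χ ≤ 3
  χ = 3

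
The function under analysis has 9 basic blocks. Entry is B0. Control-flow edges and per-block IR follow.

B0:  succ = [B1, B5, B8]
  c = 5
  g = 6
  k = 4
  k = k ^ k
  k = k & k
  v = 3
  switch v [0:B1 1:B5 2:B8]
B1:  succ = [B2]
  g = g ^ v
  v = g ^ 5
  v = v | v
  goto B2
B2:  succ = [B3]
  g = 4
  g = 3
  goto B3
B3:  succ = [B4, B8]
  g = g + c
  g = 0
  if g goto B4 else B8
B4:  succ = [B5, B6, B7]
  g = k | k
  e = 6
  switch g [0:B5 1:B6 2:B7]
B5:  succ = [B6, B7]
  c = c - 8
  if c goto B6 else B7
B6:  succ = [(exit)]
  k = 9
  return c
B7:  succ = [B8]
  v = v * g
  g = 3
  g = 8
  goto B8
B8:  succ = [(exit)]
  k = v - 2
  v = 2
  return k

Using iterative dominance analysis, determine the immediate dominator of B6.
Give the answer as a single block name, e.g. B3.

Answer: B0

Working:
idom tree: B1←B0 B2←B1 B3←B2 B4←B3 B5←B0 B6←B0 B7←B0 B8←B0
Dom at joins:
  B5: preds {B0,B4}: {B0} ∩ {B0,B1,B2,B3,B4} = {B0}; idom=B0
  B6: preds {B4,B5}: {B0,B1,B2,B3,B4} ∩ {B0,B5} = {B0}; idom=B0
  B7: preds {B4,B5}: {B0,B1,B2,B3,B4} ∩ {B0,B5} = {B0}; idom=B0
  B8: preds {B0,B3,B7}: {B0} ∩ {B0,B1,B2,B3} ∩ {B0,B7} = {B0}; idom=B0

idom(B6) = B0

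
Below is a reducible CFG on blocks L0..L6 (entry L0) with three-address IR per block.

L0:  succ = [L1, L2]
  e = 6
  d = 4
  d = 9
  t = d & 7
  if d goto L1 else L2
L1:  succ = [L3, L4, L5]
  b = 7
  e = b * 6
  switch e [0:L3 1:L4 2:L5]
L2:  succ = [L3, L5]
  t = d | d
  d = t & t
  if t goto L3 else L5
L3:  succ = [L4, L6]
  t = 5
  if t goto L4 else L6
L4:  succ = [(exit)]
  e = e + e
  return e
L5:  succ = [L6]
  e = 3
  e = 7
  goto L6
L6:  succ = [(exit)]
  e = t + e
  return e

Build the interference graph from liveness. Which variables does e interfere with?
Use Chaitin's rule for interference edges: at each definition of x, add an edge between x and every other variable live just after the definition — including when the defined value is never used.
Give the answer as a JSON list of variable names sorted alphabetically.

Answer: ["d", "t"]

Working:
Per-block:
  L0 def {d,e,t} use ∅
  L1 def {b,e} use ∅
  L2 def {d,t} use {d}
  L3 def {t} use ∅
  L4 def {e} use {e}
  L5 def {e} use ∅
  L6 def {e} use {e,t}

Live sets:
  L0: in=∅ out={d,e,t}
  L1: in={t} out={e,t}
  L2: in={d,e} out={e,t}
  L3: in={e} out={e,t}
  L4: in={e} out=∅
  L5: in={t} out={e,t}
  L6: in={e,t} out=∅

Interference:
  b — {t}
  d — {e,t}
  e — {d,t}
  t — {b,d,e}

N(e) = ["d", "t"]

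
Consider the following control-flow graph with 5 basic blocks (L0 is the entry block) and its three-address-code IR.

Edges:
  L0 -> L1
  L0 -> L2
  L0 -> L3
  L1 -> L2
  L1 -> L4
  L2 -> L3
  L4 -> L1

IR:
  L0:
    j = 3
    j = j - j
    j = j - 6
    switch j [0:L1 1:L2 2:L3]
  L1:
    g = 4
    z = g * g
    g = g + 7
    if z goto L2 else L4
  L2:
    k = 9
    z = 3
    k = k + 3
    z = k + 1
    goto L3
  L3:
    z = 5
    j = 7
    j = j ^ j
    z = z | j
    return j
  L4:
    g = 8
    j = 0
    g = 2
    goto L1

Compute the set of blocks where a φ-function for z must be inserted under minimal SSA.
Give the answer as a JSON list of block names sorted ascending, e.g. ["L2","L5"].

Answer: ["L1", "L2", "L3"]

Analysis:
idom tree: L1←L0 L2←L0 L3←L0 L4←L1
Dom at joins:
  L1: preds {L0,L4}: {L0} ∩ {L0,L1,L4} = {L0}; idom=L0
  L2: preds {L0,L1}: {L0} ∩ {L0,L1} = {L0}; idom=L0
  L3: preds {L0,L2}: {L0} ∩ {L0,L2} = {L0}; idom=L0

DF walk-up:
  L1←L0: walk · to L0
  L1←L4: walk L4→L1 to L0
  L2←L0: walk · to L0
  L2←L1: walk L1 to L0
  L3←L0: walk · to L0
  L3←L2: walk L2 to L0
  L0: DF=∅
  L1: DF={L1,L2}
  L2: DF={L3}
  L3: DF=∅
  L4: DF={L1}

φ for z: defs {L1,L2,L3}
  DF⁺ = {L1,L2,L3}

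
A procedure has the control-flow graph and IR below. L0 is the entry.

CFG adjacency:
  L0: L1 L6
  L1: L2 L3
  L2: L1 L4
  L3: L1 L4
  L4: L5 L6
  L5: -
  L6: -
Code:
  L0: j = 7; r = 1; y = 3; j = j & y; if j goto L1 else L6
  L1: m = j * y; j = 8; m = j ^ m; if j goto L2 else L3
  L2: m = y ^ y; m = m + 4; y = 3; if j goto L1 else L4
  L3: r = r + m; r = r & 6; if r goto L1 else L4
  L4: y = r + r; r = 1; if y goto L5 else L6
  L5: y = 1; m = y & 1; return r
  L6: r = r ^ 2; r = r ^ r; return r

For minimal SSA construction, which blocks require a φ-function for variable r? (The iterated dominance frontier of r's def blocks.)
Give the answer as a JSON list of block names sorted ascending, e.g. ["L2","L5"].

Answer: ["L1", "L4", "L6"]

Working:
idom tree: L1←L0 L2←L1 L3←L1 L4←L1 L5←L4 L6←L0
Dom at joins:
  L1: preds {L0,L2,L3}: {L0} ∩ {L0,L1,L2} ∩ {L0,L1,L3} = {L0}; idom=L0
  L4: preds {L2,L3}: {L0,L1,L2} ∩ {L0,L1,L3} = {L0,L1}; idom=L1
  L6: preds {L0,L4}: {L0} ∩ {L0,L1,L4} = {L0}; idom=L0

Frontier:
  L1←L0: walk · to L0
  L1←L2: walk L2→L1 to L0
  L1←L3: walk L3→L1 to L0
  L4←L2: walk L2 to L1
  L4←L3: walk L3 to L1
  L6←L0: walk · to L0
  L6←L4: walk L4→L1 to L0
  DF(L0)=∅
  DF(L1)={L1,L6}
  DF(L2)={L1,L4}
  DF(L3)={L1,L4}
  DF(L4)={L6}
  DF(L5)=∅
  DF(L6)=∅

φ for r: defs {L0,L3,L4,L6}
  DF⁺ = {L1,L4,L6}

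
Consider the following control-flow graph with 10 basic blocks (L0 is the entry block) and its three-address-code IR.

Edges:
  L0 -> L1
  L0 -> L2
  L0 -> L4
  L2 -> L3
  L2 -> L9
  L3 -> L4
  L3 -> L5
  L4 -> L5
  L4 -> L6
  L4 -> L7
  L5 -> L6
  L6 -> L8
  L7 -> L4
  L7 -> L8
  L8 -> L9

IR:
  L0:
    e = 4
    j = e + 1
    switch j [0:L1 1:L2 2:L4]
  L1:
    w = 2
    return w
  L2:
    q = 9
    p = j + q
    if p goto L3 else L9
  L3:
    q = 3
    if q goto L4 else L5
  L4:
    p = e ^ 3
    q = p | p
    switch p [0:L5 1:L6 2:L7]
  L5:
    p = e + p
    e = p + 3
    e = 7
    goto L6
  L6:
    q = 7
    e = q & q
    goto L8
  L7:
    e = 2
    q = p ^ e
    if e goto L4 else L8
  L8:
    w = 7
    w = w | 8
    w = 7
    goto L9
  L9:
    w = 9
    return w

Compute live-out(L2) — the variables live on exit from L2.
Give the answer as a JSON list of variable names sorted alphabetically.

Block summaries:
  L0: {e,j} / ∅
  L1: {w} / ∅
  L2: {p,q} / {j}
  L3: {q} / ∅
  L4: {p,q} / {e}
  L5: {e,p} / {e,p}
  L6: {e,q} / ∅
  L7: {e,q} / {p}
  L8: {w} / ∅
  L9: {w} / ∅

Liveness:
  L0: in=∅ out={e,j}
  L1: in=∅ out=∅
  L2: in={e,j} out={e,p}
  L3: in={e,p} out={e,p}
  L4: in={e} out={e,p}
  L5: in={e,p} out=∅
  L6: in=∅ out=∅
  L7: in={p} out={e}
  L8: in=∅ out=∅
  L9: in=∅ out=∅

live-out(L2) = ["e", "p"]

Answer: ["e", "p"]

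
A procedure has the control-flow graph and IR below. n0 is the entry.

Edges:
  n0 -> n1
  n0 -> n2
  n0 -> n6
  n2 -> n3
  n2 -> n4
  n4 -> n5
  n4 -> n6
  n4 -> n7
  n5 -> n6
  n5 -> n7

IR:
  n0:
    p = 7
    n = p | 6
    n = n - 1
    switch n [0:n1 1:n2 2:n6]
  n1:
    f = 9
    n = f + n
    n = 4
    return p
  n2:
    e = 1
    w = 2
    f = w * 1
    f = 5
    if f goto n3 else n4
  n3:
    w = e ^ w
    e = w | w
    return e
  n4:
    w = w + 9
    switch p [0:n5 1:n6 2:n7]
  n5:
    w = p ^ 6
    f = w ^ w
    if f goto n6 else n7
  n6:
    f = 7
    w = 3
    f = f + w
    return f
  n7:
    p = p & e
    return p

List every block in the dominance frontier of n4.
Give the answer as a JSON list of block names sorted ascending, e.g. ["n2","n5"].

idom tree: n1←n0 n2←n0 n3←n2 n4←n2 n5←n4 n6←n0 n7←n4
Join-block Dom:
  n6: preds {n0,n4,n5}: {n0} ∩ {n0,n2,n4} ∩ {n0,n2,n4,n5} = {n0}; idom=n0
  n7: preds {n4,n5}: {n0,n2,n4} ∩ {n0,n2,n4,n5} = {n0,n2,n4}; idom=n4

DF walk-up:
  n6←n0: walk · to n0
  n6←n4: walk n4→n2 to n0
  n6←n5: walk n5→n4→n2 to n0
  n7←n4: walk · to n4
  n7←n5: walk n5 to n4
  n0 → ∅
  n1 → ∅
  n2 → {n6}
  n3 → ∅
  n4 → {n6}
  n5 → {n6,n7}
  n6 → ∅
  n7 → ∅

DF(n4) = ["n6"]

Answer: ["n6"]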